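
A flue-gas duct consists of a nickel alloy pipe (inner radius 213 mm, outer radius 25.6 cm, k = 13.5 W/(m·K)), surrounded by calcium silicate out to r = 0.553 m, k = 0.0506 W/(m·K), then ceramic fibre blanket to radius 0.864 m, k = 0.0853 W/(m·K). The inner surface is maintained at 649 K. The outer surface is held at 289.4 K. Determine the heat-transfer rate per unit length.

Q' = 110 W/m

Resistance network (inner→outer):
  R'_nickel alloy = ln(0.256/0.213)/(2πk) = 0.1839/(2π·13.5) = 0.002168 m·K/W
  R'_calcium silicate = ln(0.553/0.256)/(2πk) = 0.7702/(2π·0.0506) = 2.422 m·K/W
  R'_ceramic fibre blanket = ln(0.864/0.553)/(2πk) = 0.4462/(2π·0.0853) = 0.8326 m·K/W
ΣR = 0.002168 + 2.422 + 0.8326 = 3.257 m·K/W
Q' = ΔT/ΣR = (649 K − 289.4 K)/3.257 = 110 W/m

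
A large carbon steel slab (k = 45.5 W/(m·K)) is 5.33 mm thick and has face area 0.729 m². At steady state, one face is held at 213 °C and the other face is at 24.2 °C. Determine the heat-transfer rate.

Q = 1170 kW

Q = kA·ΔT/L = 45.5 × 0.729 × |213 °C − 24.2 °C| / 0.00533 = 1.17×10^6 W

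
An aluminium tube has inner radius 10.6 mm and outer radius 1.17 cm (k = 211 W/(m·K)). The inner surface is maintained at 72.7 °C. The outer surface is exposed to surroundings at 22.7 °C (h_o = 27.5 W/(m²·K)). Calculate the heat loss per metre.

Resistance network (inner→outer):
  R'_aluminium = ln(0.0117/0.0106)/(2πk) = 0.09873/(2π·211) = 7.447×10^-5 m·K/W
  R'_conv,out = 1/(2πr h) = 1/(2π·0.0117·27.5) = 0.4947 m·K/W
ΣR = 7.447×10^-5 + 0.4947 = 0.4948 m·K/W
Q' = ΔT/ΣR = (72.7 °C − 22.7 °C)/0.4948 = 101 W/m

Q' = 101 W/m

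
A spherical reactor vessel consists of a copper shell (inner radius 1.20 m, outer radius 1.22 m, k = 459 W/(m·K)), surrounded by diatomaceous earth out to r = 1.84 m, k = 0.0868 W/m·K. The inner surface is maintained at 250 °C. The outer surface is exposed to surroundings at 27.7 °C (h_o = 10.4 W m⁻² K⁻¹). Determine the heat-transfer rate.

Q = 870 W

Resistance network (inner→outer):
  R_copper = (1/1.20 − 1/1.22)/(4πk) = 0.01366/(4π·459) = 2.368×10^-6 K/W
  R_diatomaceous earth = (1/1.22 − 1/1.84)/(4πk) = 0.2762/(4π·0.0868) = 0.2532 K/W
  R_conv,out = 1/(4πr²h) = 1/(4π·1.84²·10.4) = 0.002260 K/W
ΣR = 2.368×10^-6 + 0.2532 + 0.002260 = 0.2555 K/W
Q = ΔT/ΣR = (250 °C − 27.7 °C)/0.2555 = 870 W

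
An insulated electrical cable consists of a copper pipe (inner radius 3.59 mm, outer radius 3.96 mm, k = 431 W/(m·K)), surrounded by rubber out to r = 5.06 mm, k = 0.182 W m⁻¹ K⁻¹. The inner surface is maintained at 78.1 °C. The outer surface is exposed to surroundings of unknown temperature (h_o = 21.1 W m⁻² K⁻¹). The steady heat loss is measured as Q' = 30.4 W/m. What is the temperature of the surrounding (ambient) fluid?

T_out = 26.3 °C

Sum the resistances:
  R'_copper = ln(0.00396/0.00359)/(2πk) = 0.09809/(2π·431) = 3.622×10^-5 m·K/W
  R'_rubber = ln(0.00506/0.00396)/(2πk) = 0.2451/(2π·0.182) = 0.2144 m·K/W
  R'_conv,out = 1/(2πr h) = 1/(2π·0.00506·21.1) = 1.491 m·K/W
ΣR = 1.705 m·K/W
ΔT = Q'·ΣR = 30.4 × 1.705 = 51.83 K
Heat flows outward, so T_out = T_in − ΔT = 78.1 − 51.83 = 26.3 °C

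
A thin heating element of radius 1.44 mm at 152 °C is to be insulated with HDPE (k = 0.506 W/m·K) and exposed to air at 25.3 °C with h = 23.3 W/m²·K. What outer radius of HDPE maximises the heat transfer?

For a cylinder, r_cr = k_ins/h = 0.506/23.3 = 0.0217 m = 2.17 cm

r_cr = 2.17 cm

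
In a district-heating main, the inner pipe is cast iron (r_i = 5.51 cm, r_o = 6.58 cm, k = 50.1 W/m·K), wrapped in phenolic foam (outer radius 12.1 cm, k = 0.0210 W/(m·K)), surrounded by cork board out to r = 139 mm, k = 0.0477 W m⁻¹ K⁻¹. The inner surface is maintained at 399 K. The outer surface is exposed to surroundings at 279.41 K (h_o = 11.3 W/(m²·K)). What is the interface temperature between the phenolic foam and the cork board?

T = 292.4 K

Series thermal resistances, inner to outer:
  R'_cast iron = ln(0.0658/0.0551)/(2πk) = 0.1775/(2π·50.1) = 5.638×10^-4 m·K/W
  R'_phenolic foam = ln(0.121/0.0658)/(2πk) = 0.6092/(2π·0.0210) = 4.617 m·K/W
  R'_cork board = ln(0.139/0.121)/(2πk) = 0.1387/(2π·0.0477) = 0.4627 m·K/W
  R'_conv,out = 1/(2πr h) = 1/(2π·0.139·11.3) = 0.1013 m·K/W
ΣR = 5.638×10^-4 + 4.617 + 0.4627 + 0.1013 = 5.182 m·K/W
Q' = ΔT/ΣR = (399 K − 279.41 K)/5.182 = 23.08 W/m
From the inner boundary to the phenolic foam/cork board interface, ΣR_partial = 4.618 m·K/W.
T_interface = T_in − Q'·ΣR_partial = 399 K − (23.08)(4.618) = 292.4 K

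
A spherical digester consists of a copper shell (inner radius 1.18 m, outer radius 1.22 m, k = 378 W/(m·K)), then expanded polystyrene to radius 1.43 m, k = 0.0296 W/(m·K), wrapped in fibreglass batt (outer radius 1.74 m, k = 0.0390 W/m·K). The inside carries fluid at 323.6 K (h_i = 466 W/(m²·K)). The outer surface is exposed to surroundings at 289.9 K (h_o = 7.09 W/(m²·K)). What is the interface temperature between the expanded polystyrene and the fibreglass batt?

Resistance network (inner→outer):
  R_conv,in = 1/(4πr²h) = 1/(4π·1.18²·466) = 1.226×10^-4 K/W
  R_copper = (1/1.18 − 1/1.22)/(4πk) = 0.02779/(4π·378) = 5.849×10^-6 K/W
  R_expanded polystyrene = (1/1.22 − 1/1.43)/(4πk) = 0.1204/(4π·0.0296) = 0.3236 K/W
  R_fibreglass batt = (1/1.43 − 1/1.74)/(4πk) = 0.1246/(4π·0.0390) = 0.2542 K/W
  R_conv,out = 1/(4πr²h) = 1/(4π·1.74²·7.09) = 0.003707 K/W
ΣR = 1.226×10^-4 + 5.849×10^-6 + 0.3236 + 0.2542 + 0.003707 = 0.5816 K/W
Q = ΔT/ΣR = (323.6 K − 289.9 K)/0.5816 = 57.94 W
From the inner boundary to the expanded polystyrene/fibreglass batt interface, ΣR_partial = 0.3237 K/W.
T_interface = T_in − Q·ΣR_partial = 323.6 K − (57.94)(0.3237) = 304.8 K

T = 304.8 K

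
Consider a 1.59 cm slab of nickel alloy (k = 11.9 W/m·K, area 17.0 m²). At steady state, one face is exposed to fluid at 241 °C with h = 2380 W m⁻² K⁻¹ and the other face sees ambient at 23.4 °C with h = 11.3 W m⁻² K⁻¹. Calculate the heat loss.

Resistance network (inner→outer):
  R_conv,in = 1/(hA) = 1/(2380·17.0) = 2.472×10^-5 K/W
  R_nickel alloy = L/(kA) = 0.0159/(11.9·17.0) = 7.860×10^-5 K/W
  R_conv,out = 1/(hA) = 1/(11.3·17.0) = 0.005206 K/W
ΣR = 2.472×10^-5 + 7.860×10^-5 + 0.005206 = 0.005309 K/W
Q = ΔT/ΣR = (241 °C − 23.4 °C)/0.005309 = 41000 W

Q = 41000 W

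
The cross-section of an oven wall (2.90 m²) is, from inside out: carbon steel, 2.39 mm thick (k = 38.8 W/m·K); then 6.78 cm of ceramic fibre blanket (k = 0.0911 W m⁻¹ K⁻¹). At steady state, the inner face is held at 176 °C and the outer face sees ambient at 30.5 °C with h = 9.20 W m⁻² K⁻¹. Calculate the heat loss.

Series thermal resistances, inner to outer:
  R_carbon steel = L/(kA) = 0.00239/(38.8·2.90) = 2.124×10^-5 K/W
  R_ceramic fibre blanket = L/(kA) = 0.0678/(0.0911·2.90) = 0.2566 K/W
  R_conv,out = 1/(hA) = 1/(9.20·2.90) = 0.03748 K/W
ΣR = 2.124×10^-5 + 0.2566 + 0.03748 = 0.2941 K/W
Q = ΔT/ΣR = (176 °C − 30.5 °C)/0.2941 = 495 W

Q = 495 W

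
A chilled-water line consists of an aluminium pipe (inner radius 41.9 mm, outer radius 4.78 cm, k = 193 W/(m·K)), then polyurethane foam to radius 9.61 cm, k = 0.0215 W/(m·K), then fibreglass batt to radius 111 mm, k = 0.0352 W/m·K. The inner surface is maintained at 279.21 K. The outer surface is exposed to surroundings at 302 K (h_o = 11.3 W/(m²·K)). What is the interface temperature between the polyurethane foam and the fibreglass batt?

T = 299.0 K

Treat each layer as a resistance in series:
  R'_aluminium = ln(0.0478/0.0419)/(2πk) = 0.1317/(2π·193) = 1.086×10^-4 m·K/W
  R'_polyurethane foam = ln(0.0961/0.0478)/(2πk) = 0.6984/(2π·0.0215) = 5.170 m·K/W
  R'_fibreglass batt = ln(0.111/0.0961)/(2πk) = 0.1441/(2π·0.0352) = 0.6517 m·K/W
  R'_conv,out = 1/(2πr h) = 1/(2π·0.111·11.3) = 0.1269 m·K/W
ΣR = 1.086×10^-4 + 5.170 + 0.6517 + 0.1269 = 5.949 m·K/W
Q' = ΔT/ΣR = (279.21 K − 302 K)/5.949 = -3.831 W/m
From the inner boundary to the polyurethane foam/fibreglass batt interface, ΣR_partial = 5.170 m·K/W.
T_interface = T_in − Q'·ΣR_partial = 279.21 K − (-3.831)(5.170) = 299.0 K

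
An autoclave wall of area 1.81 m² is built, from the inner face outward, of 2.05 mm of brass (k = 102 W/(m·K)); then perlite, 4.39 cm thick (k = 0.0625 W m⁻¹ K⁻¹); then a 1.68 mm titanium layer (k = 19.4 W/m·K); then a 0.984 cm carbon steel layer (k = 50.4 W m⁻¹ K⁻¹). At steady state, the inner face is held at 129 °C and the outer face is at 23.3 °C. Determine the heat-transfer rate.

Q = 272 W

Treat each layer as a resistance in series:
  R_brass = L/(kA) = 0.00205/(102·1.81) = 1.110×10^-5 K/W
  R_perlite = L/(kA) = 0.0439/(0.0625·1.81) = 0.3881 K/W
  R_titanium = L/(kA) = 0.00168/(19.4·1.81) = 4.784×10^-5 K/W
  R_carbon steel = L/(kA) = 0.00984/(50.4·1.81) = 1.079×10^-4 K/W
ΣR = 1.110×10^-5 + 0.3881 + 4.784×10^-5 + 1.079×10^-4 = 0.3883 K/W
Q = ΔT/ΣR = (129 °C − 23.3 °C)/0.3883 = 272 W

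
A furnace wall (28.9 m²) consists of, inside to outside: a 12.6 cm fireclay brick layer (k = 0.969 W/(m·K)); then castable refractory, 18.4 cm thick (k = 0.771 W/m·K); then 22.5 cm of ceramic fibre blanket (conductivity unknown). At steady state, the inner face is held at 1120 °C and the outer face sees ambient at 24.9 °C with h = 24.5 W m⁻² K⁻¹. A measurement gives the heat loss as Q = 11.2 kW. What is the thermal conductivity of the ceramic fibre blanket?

k = 0.0931 W/m·K

ΣR = ΔT/Q = |1120 − 24.9|/11200 = 0.09778 K/W
Known resistances:
  R_fireclay brick = L/(kA) = 0.126/(0.969·28.9) = 0.004499 K/W
  R_castable refractory = L/(kA) = 0.184/(0.771·28.9) = 0.008258 K/W
  R_conv,out = 1/(hA) = 1/(24.5·28.9) = 0.001412 K/W
R_ceramic fibre blanket = ΣR − ΣR_known = 0.09778 − 0.01417 = 0.08361 K/W
L/(kA) = 0.08361 ⇒ k = 0.225/(0.08361·28.9) = 0.0931 W/m·K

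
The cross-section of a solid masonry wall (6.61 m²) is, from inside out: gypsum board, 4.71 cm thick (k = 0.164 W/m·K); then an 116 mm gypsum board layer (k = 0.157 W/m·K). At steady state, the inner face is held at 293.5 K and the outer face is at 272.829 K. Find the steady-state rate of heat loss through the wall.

Q = 133 W

Series thermal resistances, inner to outer:
  R_gypsum board = L/(kA) = 0.0471/(0.164·6.61) = 0.04345 K/W
  R_gypsum board = L/(kA) = 0.116/(0.157·6.61) = 0.1118 K/W
ΣR = 0.04345 + 0.1118 = 0.1552 K/W
Q = ΔT/ΣR = (293.5 K − 272.829 K)/0.1552 = 133 W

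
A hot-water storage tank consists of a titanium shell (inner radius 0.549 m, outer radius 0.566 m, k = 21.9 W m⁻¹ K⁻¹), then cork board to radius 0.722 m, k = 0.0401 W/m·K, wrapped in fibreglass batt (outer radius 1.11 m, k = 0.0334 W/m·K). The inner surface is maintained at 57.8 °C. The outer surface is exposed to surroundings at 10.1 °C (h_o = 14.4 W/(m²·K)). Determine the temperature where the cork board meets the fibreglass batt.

T = 38.9 °C

Treat each layer as a resistance in series:
  R_titanium = (1/0.549 − 1/0.566)/(4πk) = 0.05471/(4π·21.9) = 1.988×10^-4 K/W
  R_cork board = (1/0.566 − 1/0.722)/(4πk) = 0.3817/(4π·0.0401) = 0.7576 K/W
  R_fibreglass batt = (1/0.722 − 1/1.11)/(4πk) = 0.4841/(4π·0.0334) = 1.153 K/W
  R_conv,out = 1/(4πr²h) = 1/(4π·1.11²·14.4) = 0.004485 K/W
ΣR = 1.988×10^-4 + 0.7576 + 1.153 + 0.004485 = 1.915 K/W
Q = ΔT/ΣR = (57.8 °C − 10.1 °C)/1.915 = 24.91 W
From the inner boundary to the cork board/fibreglass batt interface, ΣR_partial = 0.7578 K/W.
T_interface = T_in − Q·ΣR_partial = 57.8 °C − (24.91)(0.7578) = 38.9 °C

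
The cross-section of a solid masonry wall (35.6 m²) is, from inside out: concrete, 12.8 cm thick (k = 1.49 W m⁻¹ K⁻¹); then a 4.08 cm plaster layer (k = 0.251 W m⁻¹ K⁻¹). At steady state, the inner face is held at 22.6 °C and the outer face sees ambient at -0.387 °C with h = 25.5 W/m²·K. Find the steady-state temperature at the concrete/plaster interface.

Treat each layer as a resistance in series:
  R_concrete = L/(kA) = 0.128/(1.49·35.6) = 0.002413 K/W
  R_plaster = L/(kA) = 0.0408/(0.251·35.6) = 0.004566 K/W
  R_conv,out = 1/(hA) = 1/(25.5·35.6) = 0.001102 K/W
ΣR = 0.002413 + 0.004566 + 0.001102 = 0.008081 K/W
Q = ΔT/ΣR = (22.6 °C − -0.387 °C)/0.008081 = 2845 W
From the inner boundary to the concrete/plaster interface, ΣR_partial = 0.002413 K/W.
T_interface = T_in − Q·ΣR_partial = 22.6 °C − (2845)(0.002413) = 15.7 °C

T = 15.7 °C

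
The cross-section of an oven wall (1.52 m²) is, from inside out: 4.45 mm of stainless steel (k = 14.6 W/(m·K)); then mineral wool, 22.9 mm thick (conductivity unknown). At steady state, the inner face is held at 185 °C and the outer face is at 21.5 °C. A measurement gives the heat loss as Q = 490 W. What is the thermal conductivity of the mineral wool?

k = 0.0452 W/m·K

ΣR = ΔT/Q = |185 − 21.5|/490 = 0.3337 K/W
Known resistances:
  R_stainless steel = L/(kA) = 0.00445/(14.6·1.52) = 2.005×10^-4 K/W
R_mineral wool = ΣR − ΣR_known = 0.3337 − 2.005×10^-4 = 0.3335 K/W
L/(kA) = 0.3335 ⇒ k = 0.0229/(0.3335·1.52) = 0.0452 W/m·K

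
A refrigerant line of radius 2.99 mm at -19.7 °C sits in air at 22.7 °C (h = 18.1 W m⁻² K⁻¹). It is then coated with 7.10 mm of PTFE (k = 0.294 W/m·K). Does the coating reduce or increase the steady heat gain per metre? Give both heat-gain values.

increases: 14.4 → 27.7 W/m

Critical radius for a cylinder: r_cr = k/h = 0.0162 m = 1.62 cm.
Outer radius after coating: r₂ = 0.00299 + 0.00710 = 0.01009 m.
Since r₁ < r_cr and r₂ ≤ r_cr, the coating moves toward the maximum at r_cr — heat gain rises.
Bare: R = 1/(2πr₁h) = 2.941 m·K/W; Q = 42.4/2.941 = 14.4 W/m.
Coated: R = R_cond + R_conv = 1.530 m·K/W; Q = 42.4/1.530 = 27.7 W/m.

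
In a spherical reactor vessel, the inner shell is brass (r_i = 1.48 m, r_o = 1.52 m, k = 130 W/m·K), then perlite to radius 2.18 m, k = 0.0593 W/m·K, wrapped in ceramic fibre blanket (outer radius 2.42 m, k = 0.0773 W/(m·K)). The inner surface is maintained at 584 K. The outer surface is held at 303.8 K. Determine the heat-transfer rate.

Resistance network (inner→outer):
  R_brass = (1/1.48 − 1/1.52)/(4πk) = 0.01778/(4π·130) = 1.088×10^-5 K/W
  R_perlite = (1/1.52 − 1/2.18)/(4πk) = 0.1992/(4π·0.0593) = 0.2673 K/W
  R_ceramic fibre blanket = (1/2.18 − 1/2.42)/(4πk) = 0.04549/(4π·0.0773) = 0.04683 K/W
ΣR = 1.088×10^-5 + 0.2673 + 0.04683 = 0.3141 K/W
Q = ΔT/ΣR = (584 K − 303.8 K)/0.3141 = 892 W

Q = 892 W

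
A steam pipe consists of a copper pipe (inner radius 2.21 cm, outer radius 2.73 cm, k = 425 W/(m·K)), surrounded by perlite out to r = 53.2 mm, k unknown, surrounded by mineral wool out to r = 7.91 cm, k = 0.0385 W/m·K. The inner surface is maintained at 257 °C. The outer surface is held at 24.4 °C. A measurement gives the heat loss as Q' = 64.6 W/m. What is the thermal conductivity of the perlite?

k = 0.0542 W/m·K

ΣR = ΔT/Q' = |257 − 24.4|/64.6 = 3.601 m·K/W
Known resistances:
  R'_copper = ln(0.0273/0.0221)/(2πk) = 0.2113/(2π·425) = 7.913×10^-5 m·K/W
  R'_mineral wool = ln(0.0791/0.0532)/(2πk) = 0.3967/(2π·0.0385) = 1.640 m·K/W
R_perlite = ΣR − ΣR_known = 3.601 − 1.640 = 1.961 m·K/W
ln(r₂/r₁)/(2πk) = 1.961 ⇒ k = 0.6672/(2π·1.961) = 0.0542 W/m·K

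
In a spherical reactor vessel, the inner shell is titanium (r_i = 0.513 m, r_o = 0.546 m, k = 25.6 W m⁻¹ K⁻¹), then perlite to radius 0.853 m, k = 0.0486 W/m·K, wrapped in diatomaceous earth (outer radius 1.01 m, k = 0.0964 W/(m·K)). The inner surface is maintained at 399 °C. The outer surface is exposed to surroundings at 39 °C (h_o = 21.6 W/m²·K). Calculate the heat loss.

Series thermal resistances, inner to outer:
  R_titanium = (1/0.513 − 1/0.546)/(4πk) = 0.1178/(4π·25.6) = 3.662×10^-4 K/W
  R_perlite = (1/0.546 − 1/0.853)/(4πk) = 0.6592/(4π·0.0486) = 1.079 K/W
  R_diatomaceous earth = (1/0.853 − 1/1.01)/(4πk) = 0.1822/(4π·0.0964) = 0.1504 K/W
  R_conv,out = 1/(4πr²h) = 1/(4π·1.01²·21.6) = 0.003612 K/W
ΣR = 3.662×10^-4 + 1.079 + 0.1504 + 0.003612 = 1.233 K/W
Q = ΔT/ΣR = (399 °C − 39 °C)/1.233 = 292 W

Q = 292 W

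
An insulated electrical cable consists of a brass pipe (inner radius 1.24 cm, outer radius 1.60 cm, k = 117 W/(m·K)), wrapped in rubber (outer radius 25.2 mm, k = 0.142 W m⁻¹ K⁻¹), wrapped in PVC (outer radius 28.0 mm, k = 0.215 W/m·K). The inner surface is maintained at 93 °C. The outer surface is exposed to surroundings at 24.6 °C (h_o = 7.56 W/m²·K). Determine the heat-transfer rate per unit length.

Q' = 51.1 W/m

Series thermal resistances, inner to outer:
  R'_brass = ln(0.0160/0.0124)/(2πk) = 0.2549/(2π·117) = 3.467×10^-4 m·K/W
  R'_rubber = ln(0.0252/0.0160)/(2πk) = 0.4543/(2π·0.142) = 0.5091 m·K/W
  R'_PVC = ln(0.0280/0.0252)/(2πk) = 0.1054/(2π·0.215) = 0.07799 m·K/W
  R'_conv,out = 1/(2πr h) = 1/(2π·0.0280·7.56) = 0.7519 m·K/W
ΣR = 3.467×10^-4 + 0.5091 + 0.07799 + 0.7519 = 1.339 m·K/W
Q' = ΔT/ΣR = (93 °C − 24.6 °C)/1.339 = 51.1 W/m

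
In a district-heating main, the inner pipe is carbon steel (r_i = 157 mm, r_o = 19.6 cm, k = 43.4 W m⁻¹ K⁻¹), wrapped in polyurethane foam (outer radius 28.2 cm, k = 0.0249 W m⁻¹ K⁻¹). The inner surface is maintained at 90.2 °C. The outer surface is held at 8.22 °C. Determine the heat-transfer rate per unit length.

Q' = 35.2 W/m

Resistance network (inner→outer):
  R'_carbon steel = ln(0.196/0.157)/(2πk) = 0.2219/(2π·43.4) = 8.136×10^-4 m·K/W
  R'_polyurethane foam = ln(0.282/0.196)/(2πk) = 0.3638/(2π·0.0249) = 2.325 m·K/W
ΣR = 8.136×10^-4 + 2.325 = 2.326 m·K/W
Q' = ΔT/ΣR = (90.2 °C − 8.22 °C)/2.326 = 35.2 W/m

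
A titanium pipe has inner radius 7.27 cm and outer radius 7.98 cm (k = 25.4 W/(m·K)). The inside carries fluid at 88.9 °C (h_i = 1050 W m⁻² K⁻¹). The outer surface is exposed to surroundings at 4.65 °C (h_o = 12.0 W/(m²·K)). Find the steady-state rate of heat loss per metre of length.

Q' = 499 W/m

Resistance network (inner→outer):
  R'_conv,in = 1/(2πr h) = 1/(2π·0.0727·1050) = 0.002085 m·K/W
  R'_titanium = ln(0.0798/0.0727)/(2πk) = 0.09318/(2π·25.4) = 5.839×10^-4 m·K/W
  R'_conv,out = 1/(2πr h) = 1/(2π·0.0798·12.0) = 0.1662 m·K/W
ΣR = 0.002085 + 5.839×10^-4 + 0.1662 = 0.1689 m·K/W
Q' = ΔT/ΣR = (88.9 °C − 4.65 °C)/0.1689 = 499 W/m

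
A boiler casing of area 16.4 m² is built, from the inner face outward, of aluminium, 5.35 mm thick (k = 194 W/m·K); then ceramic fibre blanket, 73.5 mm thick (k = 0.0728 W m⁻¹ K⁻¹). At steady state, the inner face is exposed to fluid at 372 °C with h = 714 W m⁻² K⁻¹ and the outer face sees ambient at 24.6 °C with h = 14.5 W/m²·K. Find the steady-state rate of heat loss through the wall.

Treat each layer as a resistance in series:
  R_conv,in = 1/(hA) = 1/(714·16.4) = 8.540×10^-5 K/W
  R_aluminium = L/(kA) = 0.00535/(194·16.4) = 1.682×10^-6 K/W
  R_ceramic fibre blanket = L/(kA) = 0.0735/(0.0728·16.4) = 0.06156 K/W
  R_conv,out = 1/(hA) = 1/(14.5·16.4) = 0.004205 K/W
ΣR = 8.540×10^-5 + 1.682×10^-6 + 0.06156 + 0.004205 = 0.06585 K/W
Q = ΔT/ΣR = (372 °C − 24.6 °C)/0.06585 = 5280 W

Q = 5280 W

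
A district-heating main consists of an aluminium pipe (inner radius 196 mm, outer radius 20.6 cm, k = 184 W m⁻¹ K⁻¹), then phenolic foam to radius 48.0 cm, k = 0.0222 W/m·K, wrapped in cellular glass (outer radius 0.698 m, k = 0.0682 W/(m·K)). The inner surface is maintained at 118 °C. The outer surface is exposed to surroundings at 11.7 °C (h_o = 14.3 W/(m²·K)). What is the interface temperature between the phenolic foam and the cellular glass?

Series thermal resistances, inner to outer:
  R'_aluminium = ln(0.206/0.196)/(2πk) = 0.04976/(2π·184) = 4.304×10^-5 m·K/W
  R'_phenolic foam = ln(0.480/0.206)/(2πk) = 0.8459/(2π·0.0222) = 6.064 m·K/W
  R'_cellular glass = ln(0.698/0.480)/(2πk) = 0.3744/(2π·0.0682) = 0.8738 m·K/W
  R'_conv,out = 1/(2πr h) = 1/(2π·0.698·14.3) = 0.01595 m·K/W
ΣR = 4.304×10^-5 + 6.064 + 0.8738 + 0.01595 = 6.954 m·K/W
Q' = ΔT/ΣR = (118 °C − 11.7 °C)/6.954 = 15.29 W/m
From the inner boundary to the phenolic foam/cellular glass interface, ΣR_partial = 6.064 m·K/W.
T_interface = T_in − Q'·ΣR_partial = 118 °C − (15.29)(6.064) = 25.3 °C

T = 25.3 °C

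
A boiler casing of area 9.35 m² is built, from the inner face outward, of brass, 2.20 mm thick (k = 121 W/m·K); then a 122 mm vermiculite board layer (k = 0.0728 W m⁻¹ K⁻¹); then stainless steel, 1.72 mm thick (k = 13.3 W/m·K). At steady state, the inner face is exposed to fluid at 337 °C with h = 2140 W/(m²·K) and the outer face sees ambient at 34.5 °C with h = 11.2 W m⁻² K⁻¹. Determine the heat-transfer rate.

Resistance network (inner→outer):
  R_conv,in = 1/(hA) = 1/(2140·9.35) = 4.998×10^-5 K/W
  R_brass = L/(kA) = 0.00220/(121·9.35) = 1.945×10^-6 K/W
  R_vermiculite board = L/(kA) = 0.122/(0.0728·9.35) = 0.1792 K/W
  R_stainless steel = L/(kA) = 0.00172/(13.3·9.35) = 1.383×10^-5 K/W
  R_conv,out = 1/(hA) = 1/(11.2·9.35) = 0.009549 K/W
ΣR = 4.998×10^-5 + 1.945×10^-6 + 0.1792 + 1.383×10^-5 + 0.009549 = 0.1888 K/W
Q = ΔT/ΣR = (337 °C − 34.5 °C)/0.1888 = 1600 W

Q = 1600 W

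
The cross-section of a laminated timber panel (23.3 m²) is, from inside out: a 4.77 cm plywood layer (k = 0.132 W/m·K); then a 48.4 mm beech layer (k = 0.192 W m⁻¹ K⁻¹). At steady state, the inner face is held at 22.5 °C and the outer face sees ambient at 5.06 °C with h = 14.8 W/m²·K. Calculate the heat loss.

Q = 597 W

Treat each layer as a resistance in series:
  R_plywood = L/(kA) = 0.0477/(0.132·23.3) = 0.01551 K/W
  R_beech = L/(kA) = 0.0484/(0.192·23.3) = 0.01082 K/W
  R_conv,out = 1/(hA) = 1/(14.8·23.3) = 0.002900 K/W
ΣR = 0.01551 + 0.01082 + 0.002900 = 0.02923 K/W
Q = ΔT/ΣR = (22.5 °C − 5.06 °C)/0.02923 = 597 W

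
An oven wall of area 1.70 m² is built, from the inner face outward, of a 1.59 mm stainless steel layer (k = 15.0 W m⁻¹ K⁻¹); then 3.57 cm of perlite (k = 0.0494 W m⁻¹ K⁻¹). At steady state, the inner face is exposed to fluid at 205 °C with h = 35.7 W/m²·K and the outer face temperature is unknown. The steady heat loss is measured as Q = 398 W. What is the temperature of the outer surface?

Sum the resistances:
  R_conv,in = 1/(hA) = 1/(35.7·1.70) = 0.01648 K/W
  R_stainless steel = L/(kA) = 0.00159/(15.0·1.70) = 6.235×10^-5 K/W
  R_perlite = L/(kA) = 0.0357/(0.0494·1.70) = 0.4251 K/W
ΣR = 0.4416 K/W
ΔT = Q·ΣR = 398 × 0.4416 = 175.8 K
Heat flows outward, so T_out = T_in − ΔT = 205 − 175.8 = 29.2 °C

T_out = 29.2 °C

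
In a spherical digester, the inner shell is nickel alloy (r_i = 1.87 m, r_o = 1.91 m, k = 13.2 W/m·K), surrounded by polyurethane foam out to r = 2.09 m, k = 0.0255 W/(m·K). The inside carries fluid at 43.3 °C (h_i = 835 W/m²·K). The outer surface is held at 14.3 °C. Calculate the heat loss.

Q = 206 W

Series thermal resistances, inner to outer:
  R_conv,in = 1/(4πr²h) = 1/(4π·1.87²·835) = 2.725×10^-5 K/W
  R_nickel alloy = (1/1.87 − 1/1.91)/(4πk) = 0.01120/(4π·13.2) = 6.752×10^-5 K/W
  R_polyurethane foam = (1/1.91 − 1/2.09)/(4πk) = 0.04509/(4π·0.0255) = 0.1407 K/W
ΣR = 2.725×10^-5 + 6.752×10^-5 + 0.1407 = 0.1408 K/W
Q = ΔT/ΣR = (43.3 °C − 14.3 °C)/0.1408 = 206 W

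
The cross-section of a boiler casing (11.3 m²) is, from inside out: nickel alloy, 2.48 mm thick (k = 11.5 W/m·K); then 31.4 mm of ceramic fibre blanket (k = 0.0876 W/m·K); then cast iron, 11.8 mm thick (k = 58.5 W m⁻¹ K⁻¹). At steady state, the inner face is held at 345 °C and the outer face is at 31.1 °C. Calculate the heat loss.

Treat each layer as a resistance in series:
  R_nickel alloy = L/(kA) = 0.00248/(11.5·11.3) = 1.908×10^-5 K/W
  R_ceramic fibre blanket = L/(kA) = 0.0314/(0.0876·11.3) = 0.03172 K/W
  R_cast iron = L/(kA) = 0.0118/(58.5·11.3) = 1.785×10^-5 K/W
ΣR = 1.908×10^-5 + 0.03172 + 1.785×10^-5 = 0.03176 K/W
Q = ΔT/ΣR = (345 °C − 31.1 °C)/0.03176 = 9880 W

Q = 9880 W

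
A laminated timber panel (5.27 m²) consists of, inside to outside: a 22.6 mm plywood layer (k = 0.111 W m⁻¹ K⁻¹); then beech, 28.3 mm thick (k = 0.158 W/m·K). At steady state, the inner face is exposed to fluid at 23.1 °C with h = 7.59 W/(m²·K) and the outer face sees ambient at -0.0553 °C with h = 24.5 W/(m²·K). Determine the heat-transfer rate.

Resistance network (inner→outer):
  R_conv,in = 1/(hA) = 1/(7.59·5.27) = 0.02500 K/W
  R_plywood = L/(kA) = 0.0226/(0.111·5.27) = 0.03863 K/W
  R_beech = L/(kA) = 0.0283/(0.158·5.27) = 0.03399 K/W
  R_conv,out = 1/(hA) = 1/(24.5·5.27) = 0.007745 K/W
ΣR = 0.02500 + 0.03863 + 0.03399 + 0.007745 = 0.1054 K/W
Q = ΔT/ΣR = (23.1 °C − -0.0553 °C)/0.1054 = 220 W

Q = 220 W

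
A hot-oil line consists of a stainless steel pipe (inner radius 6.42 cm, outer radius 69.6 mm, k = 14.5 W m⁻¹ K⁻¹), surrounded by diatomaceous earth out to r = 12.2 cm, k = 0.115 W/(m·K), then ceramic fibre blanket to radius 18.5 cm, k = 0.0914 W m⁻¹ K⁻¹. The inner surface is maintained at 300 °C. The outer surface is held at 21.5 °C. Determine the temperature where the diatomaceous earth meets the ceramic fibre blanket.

Resistance network (inner→outer):
  R'_stainless steel = ln(0.0696/0.0642)/(2πk) = 0.08076/(2π·14.5) = 8.865×10^-4 m·K/W
  R'_diatomaceous earth = ln(0.122/0.0696)/(2πk) = 0.5613/(2π·0.115) = 0.7768 m·K/W
  R'_ceramic fibre blanket = ln(0.185/0.122)/(2πk) = 0.4163/(2π·0.0914) = 0.7250 m·K/W
ΣR = 8.865×10^-4 + 0.7768 + 0.7250 = 1.503 m·K/W
Q' = ΔT/ΣR = (300 °C − 21.5 °C)/1.503 = 185.3 W/m
From the inner boundary to the diatomaceous earth/ceramic fibre blanket interface, ΣR_partial = 0.7777 m·K/W.
T_interface = T_in − Q'·ΣR_partial = 300 °C − (185.3)(0.7777) = 156 °C

T = 156 °C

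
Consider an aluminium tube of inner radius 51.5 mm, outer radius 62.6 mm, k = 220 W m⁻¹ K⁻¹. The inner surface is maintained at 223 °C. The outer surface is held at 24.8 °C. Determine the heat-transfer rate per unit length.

Q' = 2πk·ΔT/ln(r₂/r₁) = 2π × 220 × 198.2 / ln(0.0626/0.0515) = 1.40×10^6 W/m

Q' = 1.40×10^6 W/m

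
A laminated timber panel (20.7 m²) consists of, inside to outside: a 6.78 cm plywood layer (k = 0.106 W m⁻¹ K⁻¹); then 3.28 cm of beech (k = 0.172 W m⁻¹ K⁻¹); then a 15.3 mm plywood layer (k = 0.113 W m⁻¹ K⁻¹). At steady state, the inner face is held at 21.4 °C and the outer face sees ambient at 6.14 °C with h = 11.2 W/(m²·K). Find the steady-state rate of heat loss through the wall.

Treat each layer as a resistance in series:
  R_plywood = L/(kA) = 0.0678/(0.106·20.7) = 0.03090 K/W
  R_beech = L/(kA) = 0.0328/(0.172·20.7) = 0.009212 K/W
  R_plywood = L/(kA) = 0.0153/(0.113·20.7) = 0.006541 K/W
  R_conv,out = 1/(hA) = 1/(11.2·20.7) = 0.004313 K/W
ΣR = 0.03090 + 0.009212 + 0.006541 + 0.004313 = 0.05097 K/W
Q = ΔT/ΣR = (21.4 °C − 6.14 °C)/0.05097 = 299 W

Q = 299 W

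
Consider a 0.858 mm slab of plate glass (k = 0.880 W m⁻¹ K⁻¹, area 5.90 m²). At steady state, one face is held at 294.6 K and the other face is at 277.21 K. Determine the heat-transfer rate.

Q = 105 kW

Q = kA·ΔT/L = 0.880 × 5.90 × |294.6 K − 277.21 K| / 8.58×10^-4 = 1.05×10^5 W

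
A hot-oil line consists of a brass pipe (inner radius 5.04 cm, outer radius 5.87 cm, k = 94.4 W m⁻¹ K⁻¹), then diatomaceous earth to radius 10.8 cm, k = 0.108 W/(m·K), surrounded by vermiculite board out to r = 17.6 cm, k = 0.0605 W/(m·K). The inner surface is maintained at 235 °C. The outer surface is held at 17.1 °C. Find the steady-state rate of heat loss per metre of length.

Treat each layer as a resistance in series:
  R'_brass = ln(0.0587/0.0504)/(2πk) = 0.1524/(2π·94.4) = 2.570×10^-4 m·K/W
  R'_diatomaceous earth = ln(0.108/0.0587)/(2πk) = 0.6097/(2π·0.108) = 0.8985 m·K/W
  R'_vermiculite board = ln(0.176/0.108)/(2πk) = 0.4884/(2π·0.0605) = 1.285 m·K/W
ΣR = 2.570×10^-4 + 0.8985 + 1.285 = 2.184 m·K/W
Q' = ΔT/ΣR = (235 °C − 17.1 °C)/2.184 = 99.8 W/m

Q' = 99.8 W/m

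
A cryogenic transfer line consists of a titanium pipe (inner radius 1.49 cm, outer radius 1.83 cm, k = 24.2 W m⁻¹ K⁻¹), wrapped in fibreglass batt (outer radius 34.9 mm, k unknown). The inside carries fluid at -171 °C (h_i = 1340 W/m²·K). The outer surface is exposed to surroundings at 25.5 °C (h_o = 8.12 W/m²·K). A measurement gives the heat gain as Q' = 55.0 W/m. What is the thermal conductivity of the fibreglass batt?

ΣR = ΔT/Q' = |-171 − 25.5|/55.0 = 3.573 m·K/W
Known resistances:
  R'_conv,in = 1/(2πr h) = 1/(2π·0.0149·1340) = 0.007971 m·K/W
  R'_titanium = ln(0.0183/0.0149)/(2πk) = 0.2055/(2π·24.2) = 0.001352 m·K/W
  R'_conv,out = 1/(2πr h) = 1/(2π·0.0349·8.12) = 0.5616 m·K/W
R_fibreglass batt = ΣR − ΣR_known = 3.573 − 0.5709 = 3.002 m·K/W
ln(r₂/r₁)/(2πk) = 3.002 ⇒ k = 0.6456/(2π·3.002) = 0.0342 W/m·K

k = 0.0342 W/m·K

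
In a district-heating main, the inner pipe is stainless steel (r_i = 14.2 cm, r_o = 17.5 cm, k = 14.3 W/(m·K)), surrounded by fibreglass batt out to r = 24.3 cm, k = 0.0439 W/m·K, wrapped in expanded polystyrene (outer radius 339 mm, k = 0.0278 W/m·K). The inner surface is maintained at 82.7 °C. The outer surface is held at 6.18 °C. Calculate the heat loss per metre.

Resistance network (inner→outer):
  R'_stainless steel = ln(0.175/0.142)/(2πk) = 0.2090/(2π·14.3) = 0.002326 m·K/W
  R'_fibreglass batt = ln(0.243/0.175)/(2πk) = 0.3283/(2π·0.0439) = 1.190 m·K/W
  R'_expanded polystyrene = ln(0.339/0.243)/(2πk) = 0.3329/(2π·0.0278) = 1.906 m·K/W
ΣR = 0.002326 + 1.190 + 1.906 = 3.098 m·K/W
Q' = ΔT/ΣR = (82.7 °C − 6.18 °C)/3.098 = 24.7 W/m

Q' = 24.7 W/m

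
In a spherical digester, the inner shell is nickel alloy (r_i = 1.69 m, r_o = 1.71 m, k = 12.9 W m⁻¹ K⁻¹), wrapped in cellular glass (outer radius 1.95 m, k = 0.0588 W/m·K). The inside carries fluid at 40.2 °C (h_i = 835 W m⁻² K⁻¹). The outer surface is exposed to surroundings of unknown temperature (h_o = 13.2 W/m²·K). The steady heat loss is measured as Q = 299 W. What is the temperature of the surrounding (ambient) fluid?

T_out = 10.6 °C

Series resistances:
  R_conv,in = 1/(4πr²h) = 1/(4π·1.69²·835) = 3.337×10^-5 K/W
  R_nickel alloy = (1/1.69 − 1/1.71)/(4πk) = 0.006921/(4π·12.9) = 4.269×10^-5 K/W
  R_cellular glass = (1/1.71 − 1/1.95)/(4πk) = 0.07197/(4π·0.0588) = 0.09741 K/W
  R_conv,out = 1/(4πr²h) = 1/(4π·1.95²·13.2) = 0.001585 K/W
ΣR = 0.09907 K/W
ΔT = Q·ΣR = 299 × 0.09907 = 29.62 K
Heat flows outward, so T_out = T_in − ΔT = 40.2 − 29.62 = 10.6 °C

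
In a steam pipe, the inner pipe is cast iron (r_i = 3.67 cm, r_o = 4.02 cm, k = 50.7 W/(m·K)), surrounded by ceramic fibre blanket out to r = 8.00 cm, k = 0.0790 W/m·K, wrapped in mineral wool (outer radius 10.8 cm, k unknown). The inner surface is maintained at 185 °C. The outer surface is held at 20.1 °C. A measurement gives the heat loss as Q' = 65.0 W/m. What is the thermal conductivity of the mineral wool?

ΣR = ΔT/Q' = |185 − 20.1|/65.0 = 2.537 m·K/W
Known resistances:
  R'_cast iron = ln(0.0402/0.0367)/(2πk) = 0.09109/(2π·50.7) = 2.859×10^-4 m·K/W
  R'_ceramic fibre blanket = ln(0.0800/0.0402)/(2πk) = 0.6882/(2π·0.0790) = 1.386 m·K/W
R_mineral wool = ΣR − ΣR_known = 2.537 − 1.386 = 1.151 m·K/W
ln(r₂/r₁)/(2πk) = 1.151 ⇒ k = 0.3001/(2π·1.151) = 0.0415 W/m·K

k = 0.0415 W/m·K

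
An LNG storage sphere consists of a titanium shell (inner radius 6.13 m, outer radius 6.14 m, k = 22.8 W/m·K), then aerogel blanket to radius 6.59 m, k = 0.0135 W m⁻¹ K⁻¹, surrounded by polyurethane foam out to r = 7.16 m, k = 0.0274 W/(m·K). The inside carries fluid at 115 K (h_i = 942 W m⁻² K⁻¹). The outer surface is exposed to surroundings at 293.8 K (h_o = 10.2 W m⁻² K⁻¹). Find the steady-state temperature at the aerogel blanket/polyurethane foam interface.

Series thermal resistances, inner to outer:
  R_conv,in = 1/(4πr²h) = 1/(4π·6.13²·942) = 2.248×10^-6 K/W
  R_titanium = (1/6.13 − 1/6.14)/(4πk) = 2.657×10^-4/(4π·22.8) = 9.273×10^-7 K/W
  R_aerogel blanket = (1/6.14 − 1/6.59)/(4πk) = 0.01112/(4π·0.0135) = 0.06556 K/W
  R_polyurethane foam = (1/6.59 − 1/7.16)/(4πk) = 0.01208/(4π·0.0274) = 0.03508 K/W
  R_conv,out = 1/(4πr²h) = 1/(4π·7.16²·10.2) = 1.522×10^-4 K/W
ΣR = 2.248×10^-6 + 9.273×10^-7 + 0.06556 + 0.03508 + 1.522×10^-4 = 0.1008 K/W
Q = ΔT/ΣR = (115 K − 293.8 K)/0.1008 = -1774 W
From the inner boundary to the aerogel blanket/polyurethane foam interface, ΣR_partial = 0.06556 K/W.
T_interface = T_in − Q·ΣR_partial = 115 K − (-1774)(0.06556) = 231.3 K

T = 231.3 K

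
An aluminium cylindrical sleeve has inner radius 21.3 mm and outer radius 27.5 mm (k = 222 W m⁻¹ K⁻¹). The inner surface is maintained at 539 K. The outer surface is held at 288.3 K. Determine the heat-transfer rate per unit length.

Q' = 2πk·ΔT/ln(r₂/r₁) = 2π × 222 × 250.7 / ln(0.0275/0.0213) = 1.37×10^6 W/m

Q' = 1370 kW/m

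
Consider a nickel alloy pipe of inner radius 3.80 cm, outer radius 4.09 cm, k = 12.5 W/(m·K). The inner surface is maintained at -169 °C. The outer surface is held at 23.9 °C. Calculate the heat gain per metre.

Q' = 2πk·ΔT/ln(r₂/r₁) = 2π × 12.5 × 192.9 / ln(0.0409/0.0380) = 2.06×10^5 W/m

Q' = 2.06×10^5 W/m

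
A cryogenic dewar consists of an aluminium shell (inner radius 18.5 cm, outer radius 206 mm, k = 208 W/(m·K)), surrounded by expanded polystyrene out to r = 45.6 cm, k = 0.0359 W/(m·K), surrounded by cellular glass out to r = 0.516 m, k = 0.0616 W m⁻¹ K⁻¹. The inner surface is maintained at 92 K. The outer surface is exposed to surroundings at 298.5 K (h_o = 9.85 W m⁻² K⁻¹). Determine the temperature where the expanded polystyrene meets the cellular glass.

Resistance network (inner→outer):
  R_aluminium = (1/0.185 − 1/0.206)/(4πk) = 0.5510/(4π·208) = 2.108×10^-4 K/W
  R_expanded polystyrene = (1/0.206 − 1/0.456)/(4πk) = 2.661/(4π·0.0359) = 5.899 K/W
  R_cellular glass = (1/0.456 − 1/0.516)/(4πk) = 0.2550/(4π·0.0616) = 0.3294 K/W
  R_conv,out = 1/(4πr²h) = 1/(4π·0.516²·9.85) = 0.03034 K/W
ΣR = 2.108×10^-4 + 5.899 + 0.3294 + 0.03034 = 6.259 K/W
Q = ΔT/ΣR = (92 K − 298.5 K)/6.259 = -32.99 W
From the inner boundary to the expanded polystyrene/cellular glass interface, ΣR_partial = 5.899 K/W.
T_interface = T_in − Q·ΣR_partial = 92 K − (-32.99)(5.899) = 286.6 K

T = 286.6 K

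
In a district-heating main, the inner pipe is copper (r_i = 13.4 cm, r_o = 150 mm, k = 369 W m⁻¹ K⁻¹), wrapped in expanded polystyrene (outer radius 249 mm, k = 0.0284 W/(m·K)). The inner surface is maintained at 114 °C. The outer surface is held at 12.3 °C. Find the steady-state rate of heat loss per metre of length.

Series thermal resistances, inner to outer:
  R'_copper = ln(0.150/0.134)/(2πk) = 0.1128/(2π·369) = 4.865×10^-5 m·K/W
  R'_expanded polystyrene = ln(0.249/0.150)/(2πk) = 0.5068/(2π·0.0284) = 2.840 m·K/W
ΣR = 4.865×10^-5 + 2.840 = 2.840 m·K/W
Q' = ΔT/ΣR = (114 °C − 12.3 °C)/2.840 = 35.8 W/m

Q' = 35.8 W/m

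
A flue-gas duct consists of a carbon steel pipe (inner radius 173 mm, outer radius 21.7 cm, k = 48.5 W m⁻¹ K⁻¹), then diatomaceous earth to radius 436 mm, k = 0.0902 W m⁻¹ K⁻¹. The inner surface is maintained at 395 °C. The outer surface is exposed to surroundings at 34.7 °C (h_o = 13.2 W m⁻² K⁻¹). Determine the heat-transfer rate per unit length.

Treat each layer as a resistance in series:
  R'_carbon steel = ln(0.217/0.173)/(2πk) = 0.2266/(2π·48.5) = 7.436×10^-4 m·K/W
  R'_diatomaceous earth = ln(0.436/0.217)/(2πk) = 0.6977/(2π·0.0902) = 1.231 m·K/W
  R'_conv,out = 1/(2πr h) = 1/(2π·0.436·13.2) = 0.02765 m·K/W
ΣR = 7.436×10^-4 + 1.231 + 0.02765 = 1.259 m·K/W
Q' = ΔT/ΣR = (395 °C − 34.7 °C)/1.259 = 286 W/m

Q' = 286 W/m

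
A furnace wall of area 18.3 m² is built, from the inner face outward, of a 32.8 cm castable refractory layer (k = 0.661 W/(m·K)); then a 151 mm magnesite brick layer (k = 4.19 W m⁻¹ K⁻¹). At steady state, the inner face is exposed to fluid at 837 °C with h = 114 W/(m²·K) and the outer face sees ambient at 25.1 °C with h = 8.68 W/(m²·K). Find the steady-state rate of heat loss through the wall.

Treat each layer as a resistance in series:
  R_conv,in = 1/(hA) = 1/(114·18.3) = 4.793×10^-4 K/W
  R_castable refractory = L/(kA) = 0.328/(0.661·18.3) = 0.02712 K/W
  R_magnesite brick = L/(kA) = 0.151/(4.19·18.3) = 0.001969 K/W
  R_conv,out = 1/(hA) = 1/(8.68·18.3) = 0.006295 K/W
ΣR = 4.793×10^-4 + 0.02712 + 0.001969 + 0.006295 = 0.03586 K/W
Q = ΔT/ΣR = (837 °C − 25.1 °C)/0.03586 = 22600 W

Q = 22.6 kW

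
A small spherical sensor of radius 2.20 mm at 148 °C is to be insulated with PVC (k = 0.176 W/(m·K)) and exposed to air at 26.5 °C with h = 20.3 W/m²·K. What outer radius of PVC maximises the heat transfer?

r_cr = 1.73 cm

For a sphere, r_cr = 2k_ins/h = 2·0.176/20.3 = 0.0173 m = 1.73 cm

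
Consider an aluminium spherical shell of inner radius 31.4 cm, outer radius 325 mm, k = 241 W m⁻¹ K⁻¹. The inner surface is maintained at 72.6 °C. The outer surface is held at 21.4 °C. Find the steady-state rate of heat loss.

Q = 4πk·ΔT/(1/r₁ − 1/r₂) = 4π × 241 × 51.2 / (1/0.314 − 1/0.325) = 1.44×10^6 W

Q = 1.44×10^6 W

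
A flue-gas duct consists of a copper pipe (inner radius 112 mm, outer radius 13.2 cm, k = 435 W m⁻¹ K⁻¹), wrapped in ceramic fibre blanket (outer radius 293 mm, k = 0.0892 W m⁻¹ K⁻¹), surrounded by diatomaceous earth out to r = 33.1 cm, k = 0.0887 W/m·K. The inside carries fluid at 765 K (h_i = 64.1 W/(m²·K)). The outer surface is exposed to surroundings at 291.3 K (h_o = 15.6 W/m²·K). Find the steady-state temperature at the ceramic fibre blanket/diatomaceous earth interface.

T = 361.1 K

Series thermal resistances, inner to outer:
  R'_conv,in = 1/(2πr h) = 1/(2π·0.112·64.1) = 0.02217 m·K/W
  R'_copper = ln(0.132/0.112)/(2πk) = 0.1643/(2π·435) = 6.011×10^-5 m·K/W
  R'_ceramic fibre blanket = ln(0.293/0.132)/(2πk) = 0.7974/(2π·0.0892) = 1.423 m·K/W
  R'_diatomaceous earth = ln(0.331/0.293)/(2πk) = 0.1219/(2π·0.0887) = 0.2188 m·K/W
  R'_conv,out = 1/(2πr h) = 1/(2π·0.331·15.6) = 0.03082 m·K/W
ΣR = 0.02217 + 6.011×10^-5 + 1.423 + 0.2188 + 0.03082 = 1.695 m·K/W
Q' = ΔT/ΣR = (765 K − 291.3 K)/1.695 = 279.5 W/m
From the inner boundary to the ceramic fibre blanket/diatomaceous earth interface, ΣR_partial = 1.445 m·K/W.
T_interface = T_in − Q'·ΣR_partial = 765 K − (279.5)(1.445) = 361.1 K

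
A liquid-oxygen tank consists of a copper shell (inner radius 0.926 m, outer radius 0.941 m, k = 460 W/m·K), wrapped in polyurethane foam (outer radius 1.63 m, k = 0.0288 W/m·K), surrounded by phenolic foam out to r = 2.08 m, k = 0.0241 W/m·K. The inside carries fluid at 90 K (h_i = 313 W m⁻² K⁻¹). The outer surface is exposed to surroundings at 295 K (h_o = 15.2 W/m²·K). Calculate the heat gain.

Q = 122 W

Series thermal resistances, inner to outer:
  R_conv,in = 1/(4πr²h) = 1/(4π·0.926²·313) = 2.965×10^-4 K/W
  R_copper = (1/0.926 − 1/0.941)/(4πk) = 0.01721/(4π·460) = 2.978×10^-6 K/W
  R_polyurethane foam = (1/0.941 − 1/1.63)/(4πk) = 0.4492/(4π·0.0288) = 1.241 K/W
  R_phenolic foam = (1/1.63 − 1/2.08)/(4πk) = 0.1327/(4π·0.0241) = 0.4383 K/W
  R_conv,out = 1/(4πr²h) = 1/(4π·2.08²·15.2) = 0.001210 K/W
ΣR = 2.965×10^-4 + 2.978×10^-6 + 1.241 + 0.4383 + 0.001210 = 1.681 K/W
Q = ΔT/ΣR = (90 K − 295 K)/1.681 = -122 W
(Negative Q ⇒ heat flows inward; heat gain = 122 W.)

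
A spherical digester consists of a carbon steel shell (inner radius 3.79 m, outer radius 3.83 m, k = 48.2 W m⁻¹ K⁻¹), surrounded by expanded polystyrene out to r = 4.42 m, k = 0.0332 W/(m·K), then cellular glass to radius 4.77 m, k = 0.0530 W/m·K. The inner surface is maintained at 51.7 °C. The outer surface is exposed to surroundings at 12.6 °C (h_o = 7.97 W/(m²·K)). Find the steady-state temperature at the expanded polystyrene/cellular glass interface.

T = 21.7 °C

Series thermal resistances, inner to outer:
  R_carbon steel = (1/3.79 − 1/3.83)/(4πk) = 0.002756/(4π·48.2) = 4.550×10^-6 K/W
  R_expanded polystyrene = (1/3.83 − 1/4.42)/(4πk) = 0.03485/(4π·0.0332) = 0.08354 K/W
  R_cellular glass = (1/4.42 − 1/4.77)/(4πk) = 0.01660/(4π·0.0530) = 0.02493 K/W
  R_conv,out = 1/(4πr²h) = 1/(4π·4.77²·7.97) = 4.388×10^-4 K/W
ΣR = 4.550×10^-6 + 0.08354 + 0.02493 + 4.388×10^-4 = 0.1089 K/W
Q = ΔT/ΣR = (51.7 °C − 12.6 °C)/0.1089 = 359.0 W
From the inner boundary to the expanded polystyrene/cellular glass interface, ΣR_partial = 0.08354 K/W.
T_interface = T_in − Q·ΣR_partial = 51.7 °C − (359.0)(0.08354) = 21.7 °C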